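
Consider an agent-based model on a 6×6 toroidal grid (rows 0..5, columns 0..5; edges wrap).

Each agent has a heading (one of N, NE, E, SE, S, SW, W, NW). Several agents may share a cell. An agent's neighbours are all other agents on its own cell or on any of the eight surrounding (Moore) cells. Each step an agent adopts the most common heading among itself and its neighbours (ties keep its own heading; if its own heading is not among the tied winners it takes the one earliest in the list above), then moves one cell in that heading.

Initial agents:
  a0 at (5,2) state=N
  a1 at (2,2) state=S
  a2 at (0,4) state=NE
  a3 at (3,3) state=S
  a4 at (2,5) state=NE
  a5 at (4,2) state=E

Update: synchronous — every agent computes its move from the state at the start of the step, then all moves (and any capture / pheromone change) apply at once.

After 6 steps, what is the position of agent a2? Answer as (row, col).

(4, 2)

t=1: a0@(4,2):N a1@(3,2):S a2@(5,5):NE a3@(4,3):S a4@(1,0):NE a5@(4,3):E
t=2: a0@(5,2):S a1@(4,2):S a2@(4,0):NE a3@(5,3):S a4@(0,1):NE a5@(5,3):S
t=3: a0@(0,2):S a1@(5,2):S a2@(3,1):NE a3@(0,3):S a4@(5,2):NE a5@(0,3):S
t=4: a0@(1,2):S a1@(0,2):S a2@(2,2):NE a3@(1,3):S a4@(0,2):S a5@(1,3):S
t=5: a0@(2,2):S a1@(1,2):S a2@(3,2):S a3@(2,3):S a4@(1,2):S a5@(2,3):S
t=6: a0@(3,2):S a1@(2,2):S a2@(4,2):S a3@(3,3):S a4@(2,2):S a5@(3,3):S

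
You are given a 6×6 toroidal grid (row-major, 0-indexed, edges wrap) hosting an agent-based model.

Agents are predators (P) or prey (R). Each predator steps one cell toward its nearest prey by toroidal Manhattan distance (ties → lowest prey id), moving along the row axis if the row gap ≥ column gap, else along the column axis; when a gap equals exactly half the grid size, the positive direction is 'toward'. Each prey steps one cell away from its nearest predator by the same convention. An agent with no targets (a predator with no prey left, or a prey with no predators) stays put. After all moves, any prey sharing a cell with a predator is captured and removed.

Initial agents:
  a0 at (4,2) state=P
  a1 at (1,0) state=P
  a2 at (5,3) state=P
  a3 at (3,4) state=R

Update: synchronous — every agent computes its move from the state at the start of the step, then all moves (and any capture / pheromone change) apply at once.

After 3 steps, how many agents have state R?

t=1: a0@(4,3):P a1@(2,0):P a2@(4,3):P a3@(3,5):R
t=2: a0@(4,4):P a1@(3,0):P a2@(4,4):P a3@(4,5):R
t=3: a0@(4,5):P a1@(4,0):P a2@(4,5):P

0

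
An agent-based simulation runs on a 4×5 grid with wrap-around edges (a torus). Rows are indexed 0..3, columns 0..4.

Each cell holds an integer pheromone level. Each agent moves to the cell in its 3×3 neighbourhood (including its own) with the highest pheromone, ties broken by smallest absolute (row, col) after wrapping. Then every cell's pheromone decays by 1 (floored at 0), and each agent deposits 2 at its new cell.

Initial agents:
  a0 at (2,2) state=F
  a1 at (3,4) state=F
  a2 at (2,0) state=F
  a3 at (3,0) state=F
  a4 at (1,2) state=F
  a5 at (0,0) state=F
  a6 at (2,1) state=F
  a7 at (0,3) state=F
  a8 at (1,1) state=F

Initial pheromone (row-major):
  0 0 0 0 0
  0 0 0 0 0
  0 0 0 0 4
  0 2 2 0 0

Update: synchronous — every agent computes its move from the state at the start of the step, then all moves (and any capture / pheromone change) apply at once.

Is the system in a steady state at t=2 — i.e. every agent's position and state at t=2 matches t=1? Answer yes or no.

no

t=1: a0@(3,1) a1@(2,4) a2@(2,4) a3@(2,4) a4@(0,1) a5@(3,1) a6@(3,1) a7@(3,2) a8@(0,0) | pheromone: 2 2 0 0 0 / 0 0 0 0 0 / 0 0 0 0 9 / 0 7 3 0 0
t=2: a0@(3,1) a1@(2,4) a2@(2,4) a3@(2,4) a4@(3,1) a5@(3,1) a6@(3,1) a7@(3,1) a8@(3,1) | pheromone: 1 1 0 0 0 / 0 0 0 0 0 / 0 0 0 0 14 / 0 18 2 0 0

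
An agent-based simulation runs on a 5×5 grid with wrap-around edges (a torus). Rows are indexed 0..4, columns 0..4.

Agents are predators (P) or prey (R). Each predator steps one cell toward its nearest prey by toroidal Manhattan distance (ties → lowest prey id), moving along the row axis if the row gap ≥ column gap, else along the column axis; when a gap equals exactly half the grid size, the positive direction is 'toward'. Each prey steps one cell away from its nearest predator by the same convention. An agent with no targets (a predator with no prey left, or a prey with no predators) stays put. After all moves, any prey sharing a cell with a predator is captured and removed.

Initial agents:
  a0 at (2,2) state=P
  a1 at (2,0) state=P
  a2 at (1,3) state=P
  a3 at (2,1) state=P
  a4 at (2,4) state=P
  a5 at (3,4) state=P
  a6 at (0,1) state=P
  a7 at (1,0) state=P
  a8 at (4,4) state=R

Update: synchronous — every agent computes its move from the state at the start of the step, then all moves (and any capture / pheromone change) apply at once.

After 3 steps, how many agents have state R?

1

t=1: a0@(3,2):P a1@(3,0):P a2@(0,3):P a3@(3,1):P a4@(3,4):P a5@(4,4):P a6@(0,0):P a7@(0,0):P a8@(0,4):R
t=2: a0@(4,2):P a1@(4,0):P a2@(0,4):P a3@(4,1):P a4@(4,4):P a5@(0,4):P a6@(0,4):P a7@(0,4):P a8@(0,0):R
t=3: a0@(4,1):P a1@(0,0):P a2@(0,0):P a3@(0,1):P a4@(0,4):P a5@(0,0):P a6@(0,0):P a7@(0,0):P a8@(1,0):R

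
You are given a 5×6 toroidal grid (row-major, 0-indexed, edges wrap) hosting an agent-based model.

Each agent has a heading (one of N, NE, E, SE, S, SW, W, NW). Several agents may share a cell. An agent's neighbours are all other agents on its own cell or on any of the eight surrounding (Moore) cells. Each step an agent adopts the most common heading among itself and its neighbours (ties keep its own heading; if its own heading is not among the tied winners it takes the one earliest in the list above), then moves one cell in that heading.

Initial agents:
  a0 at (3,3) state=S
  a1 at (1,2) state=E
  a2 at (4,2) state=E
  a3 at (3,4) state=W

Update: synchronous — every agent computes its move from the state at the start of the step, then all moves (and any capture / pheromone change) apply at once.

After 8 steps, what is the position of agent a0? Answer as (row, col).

t=1: a0@(4,3):S a1@(1,3):E a2@(4,3):E a3@(3,3):W
t=2: a0@(0,3):S a1@(1,4):E a2@(4,4):E a3@(3,2):W
t=3: a0@(0,4):E a1@(1,5):E a2@(4,5):E a3@(3,1):W
t=4: a0@(0,5):E a1@(1,0):E a2@(4,0):E a3@(3,0):W
t=5: a0@(0,0):E a1@(1,1):E a2@(4,1):E a3@(3,5):W
t=6: a0@(0,1):E a1@(1,2):E a2@(4,2):E a3@(3,4):W
t=7: a0@(0,2):E a1@(1,3):E a2@(4,3):E a3@(3,3):W
t=8: a0@(0,3):E a1@(1,4):E a2@(4,4):E a3@(3,2):W

(0, 3)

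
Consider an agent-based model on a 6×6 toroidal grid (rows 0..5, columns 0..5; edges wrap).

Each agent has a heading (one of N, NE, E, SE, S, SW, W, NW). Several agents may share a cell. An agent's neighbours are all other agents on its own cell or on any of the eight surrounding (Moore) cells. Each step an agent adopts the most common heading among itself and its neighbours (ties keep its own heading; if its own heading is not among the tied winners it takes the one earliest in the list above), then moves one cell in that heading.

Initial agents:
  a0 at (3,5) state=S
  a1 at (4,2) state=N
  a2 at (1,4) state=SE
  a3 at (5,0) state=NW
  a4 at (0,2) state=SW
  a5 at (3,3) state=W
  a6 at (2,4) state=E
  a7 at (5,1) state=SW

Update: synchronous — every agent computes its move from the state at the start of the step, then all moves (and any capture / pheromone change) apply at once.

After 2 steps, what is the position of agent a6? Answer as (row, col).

t=1: a0@(4,5):S a1@(3,2):N a2@(2,5):SE a3@(4,5):NW a4@(1,1):SW a5@(3,2):W a6@(2,5):E a7@(0,0):SW
t=2: a0@(5,5):S a1@(2,2):N a2@(3,0):SE a3@(3,4):NW a4@(2,0):SW a5@(3,1):W a6@(2,0):E a7@(1,5):SW

(2, 0)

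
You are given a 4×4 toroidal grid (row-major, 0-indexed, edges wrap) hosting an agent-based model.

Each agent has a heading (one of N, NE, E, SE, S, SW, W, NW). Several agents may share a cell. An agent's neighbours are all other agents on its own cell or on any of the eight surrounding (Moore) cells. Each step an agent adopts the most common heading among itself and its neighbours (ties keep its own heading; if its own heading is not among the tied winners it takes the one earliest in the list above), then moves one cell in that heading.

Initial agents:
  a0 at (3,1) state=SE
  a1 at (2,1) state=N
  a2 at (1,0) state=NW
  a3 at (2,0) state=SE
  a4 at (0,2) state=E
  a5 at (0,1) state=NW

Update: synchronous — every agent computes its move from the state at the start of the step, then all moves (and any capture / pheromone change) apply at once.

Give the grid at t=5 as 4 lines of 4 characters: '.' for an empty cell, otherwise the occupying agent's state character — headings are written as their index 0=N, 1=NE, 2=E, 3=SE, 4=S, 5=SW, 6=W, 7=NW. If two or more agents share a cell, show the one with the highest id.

t=1: a0@(0,2):SE a1@(3,2):SE a2@(0,3):NW a3@(3,1):SE a4@(0,3):E a5@(3,0):NW
t=2: a0@(1,3):SE a1@(0,3):SE a2@(3,2):NW a3@(0,2):SE a4@(1,0):SE a5@(2,3):NW
t=3: a0@(2,0):SE a1@(1,0):SE a2@(2,1):NW a3@(1,3):SE a4@(2,1):SE a5@(1,2):NW
t=4: a0@(3,1):SE a1@(2,1):SE a2@(3,2):SE a3@(2,0):SE a4@(3,2):SE a5@(0,1):NW
t=5: a0@(0,2):SE a1@(3,2):SE a2@(0,3):SE a3@(3,1):SE a4@(0,3):SE a5@(1,2):SE

..33
..3.
....
.33.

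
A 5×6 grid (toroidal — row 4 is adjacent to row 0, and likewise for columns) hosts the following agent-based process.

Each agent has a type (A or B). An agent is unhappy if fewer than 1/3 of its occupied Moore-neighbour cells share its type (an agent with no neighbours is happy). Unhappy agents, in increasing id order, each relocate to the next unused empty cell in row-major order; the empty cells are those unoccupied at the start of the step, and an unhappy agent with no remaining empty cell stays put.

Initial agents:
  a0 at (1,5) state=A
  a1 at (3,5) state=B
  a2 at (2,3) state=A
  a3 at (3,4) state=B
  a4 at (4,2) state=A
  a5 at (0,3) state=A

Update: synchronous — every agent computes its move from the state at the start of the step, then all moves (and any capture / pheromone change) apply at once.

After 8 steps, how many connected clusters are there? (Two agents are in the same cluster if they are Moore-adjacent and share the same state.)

t=1: a0@(1,5):A a1@(3,5):B a2@(0,0):A a3@(3,4):B a4@(4,2):A a5@(0,3):A
t=2: (unchanged — steady state)

3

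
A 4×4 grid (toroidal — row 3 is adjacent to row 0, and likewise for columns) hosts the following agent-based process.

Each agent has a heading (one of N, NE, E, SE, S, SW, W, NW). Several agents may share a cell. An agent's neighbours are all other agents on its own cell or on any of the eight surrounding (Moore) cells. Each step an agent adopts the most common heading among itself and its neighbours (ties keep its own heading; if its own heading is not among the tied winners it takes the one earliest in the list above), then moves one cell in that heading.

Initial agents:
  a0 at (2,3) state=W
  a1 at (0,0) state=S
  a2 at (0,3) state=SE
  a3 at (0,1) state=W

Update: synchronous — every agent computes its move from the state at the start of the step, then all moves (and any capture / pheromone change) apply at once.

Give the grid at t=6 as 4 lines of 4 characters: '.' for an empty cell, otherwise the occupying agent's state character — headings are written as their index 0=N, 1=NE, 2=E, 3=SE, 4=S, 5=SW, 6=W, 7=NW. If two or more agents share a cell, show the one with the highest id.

...6
....
43..
....

t=1: a0@(2,2):W a1@(1,0):S a2@(1,0):SE a3@(0,0):W
t=2: a0@(2,1):W a1@(2,0):S a2@(2,1):SE a3@(0,3):W
t=3: a0@(2,0):W a1@(3,0):S a2@(3,2):SE a3@(0,2):W
t=4: a0@(2,3):W a1@(0,0):S a2@(0,3):SE a3@(0,1):W
t=5: a0@(2,2):W a1@(1,0):S a2@(1,0):SE a3@(0,0):W
t=6: a0@(2,1):W a1@(2,0):S a2@(2,1):SE a3@(0,3):W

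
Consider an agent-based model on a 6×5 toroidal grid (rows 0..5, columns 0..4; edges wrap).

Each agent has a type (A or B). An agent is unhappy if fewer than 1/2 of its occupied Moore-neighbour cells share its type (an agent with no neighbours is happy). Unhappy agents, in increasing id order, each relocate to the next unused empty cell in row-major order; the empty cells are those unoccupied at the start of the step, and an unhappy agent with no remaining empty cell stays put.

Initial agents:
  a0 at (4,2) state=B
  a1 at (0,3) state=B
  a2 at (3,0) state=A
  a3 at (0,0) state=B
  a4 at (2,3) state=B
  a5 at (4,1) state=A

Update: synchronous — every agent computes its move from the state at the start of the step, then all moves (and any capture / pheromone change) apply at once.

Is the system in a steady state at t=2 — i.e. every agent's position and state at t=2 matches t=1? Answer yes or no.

t=1: a0@(0,1):B a1@(0,3):B a2@(3,0):A a3@(0,0):B a4@(2,3):B a5@(4,1):A
t=2: (unchanged — steady state)

yes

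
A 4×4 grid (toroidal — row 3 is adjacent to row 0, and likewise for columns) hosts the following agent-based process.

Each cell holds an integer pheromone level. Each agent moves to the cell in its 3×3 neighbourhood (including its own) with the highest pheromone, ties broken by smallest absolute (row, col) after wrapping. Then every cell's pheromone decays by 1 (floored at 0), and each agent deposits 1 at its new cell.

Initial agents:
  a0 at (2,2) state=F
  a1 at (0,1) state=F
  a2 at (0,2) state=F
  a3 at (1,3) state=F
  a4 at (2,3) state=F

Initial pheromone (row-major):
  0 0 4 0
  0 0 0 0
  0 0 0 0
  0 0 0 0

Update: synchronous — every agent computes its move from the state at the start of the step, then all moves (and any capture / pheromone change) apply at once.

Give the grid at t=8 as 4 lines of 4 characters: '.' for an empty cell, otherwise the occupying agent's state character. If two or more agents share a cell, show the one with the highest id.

..F.
F...
....
....

t=1: a0@(1,1) a1@(0,2) a2@(0,2) a3@(0,2) a4@(1,0) | pheromone: 0 0 6 0 / 1 1 0 0 / 0 0 0 0 / 0 0 0 0
t=2: a0@(0,2) a1@(0,2) a2@(0,2) a3@(0,2) a4@(1,0) | pheromone: 0 0 9 0 / 1 0 0 0 / 0 0 0 0 / 0 0 0 0
t=3: a0@(0,2) a1@(0,2) a2@(0,2) a3@(0,2) a4@(1,0) | pheromone: 0 0 12 0 / 1 0 0 0 / 0 0 0 0 / 0 0 0 0
t=4: a0@(0,2) a1@(0,2) a2@(0,2) a3@(0,2) a4@(1,0) | pheromone: 0 0 15 0 / 1 0 0 0 / 0 0 0 0 / 0 0 0 0
t=5: a0@(0,2) a1@(0,2) a2@(0,2) a3@(0,2) a4@(1,0) | pheromone: 0 0 18 0 / 1 0 0 0 / 0 0 0 0 / 0 0 0 0
t=6: a0@(0,2) a1@(0,2) a2@(0,2) a3@(0,2) a4@(1,0) | pheromone: 0 0 21 0 / 1 0 0 0 / 0 0 0 0 / 0 0 0 0
t=7: a0@(0,2) a1@(0,2) a2@(0,2) a3@(0,2) a4@(1,0) | pheromone: 0 0 24 0 / 1 0 0 0 / 0 0 0 0 / 0 0 0 0
t=8: a0@(0,2) a1@(0,2) a2@(0,2) a3@(0,2) a4@(1,0) | pheromone: 0 0 27 0 / 1 0 0 0 / 0 0 0 0 / 0 0 0 0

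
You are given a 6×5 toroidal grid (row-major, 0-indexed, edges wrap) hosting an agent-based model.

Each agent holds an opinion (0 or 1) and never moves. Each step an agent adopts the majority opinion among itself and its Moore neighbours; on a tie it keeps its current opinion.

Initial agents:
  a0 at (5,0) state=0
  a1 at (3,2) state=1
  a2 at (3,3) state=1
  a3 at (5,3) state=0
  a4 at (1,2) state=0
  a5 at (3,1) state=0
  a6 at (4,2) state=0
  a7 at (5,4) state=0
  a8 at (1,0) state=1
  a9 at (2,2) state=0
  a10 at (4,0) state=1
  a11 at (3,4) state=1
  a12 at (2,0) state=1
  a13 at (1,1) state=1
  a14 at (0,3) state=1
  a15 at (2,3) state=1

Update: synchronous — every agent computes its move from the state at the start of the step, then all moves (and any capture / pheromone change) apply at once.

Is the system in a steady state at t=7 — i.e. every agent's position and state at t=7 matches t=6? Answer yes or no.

yes

t=1: a0@(5,0):0 a1@(3,2):1 a2@(3,3):1 a3@(5,3):0 a4@(1,2):1 a5@(3,1):0 a6@(4,2):0 a7@(5,4):0 a8@(1,0):1 a9@(2,2):1 a10@(4,0):0 a11@(3,4):1 a12@(2,0):1 a13@(1,1):1 a14@(0,3):0 a15@(2,3):1
t=2: (unchanged — steady state)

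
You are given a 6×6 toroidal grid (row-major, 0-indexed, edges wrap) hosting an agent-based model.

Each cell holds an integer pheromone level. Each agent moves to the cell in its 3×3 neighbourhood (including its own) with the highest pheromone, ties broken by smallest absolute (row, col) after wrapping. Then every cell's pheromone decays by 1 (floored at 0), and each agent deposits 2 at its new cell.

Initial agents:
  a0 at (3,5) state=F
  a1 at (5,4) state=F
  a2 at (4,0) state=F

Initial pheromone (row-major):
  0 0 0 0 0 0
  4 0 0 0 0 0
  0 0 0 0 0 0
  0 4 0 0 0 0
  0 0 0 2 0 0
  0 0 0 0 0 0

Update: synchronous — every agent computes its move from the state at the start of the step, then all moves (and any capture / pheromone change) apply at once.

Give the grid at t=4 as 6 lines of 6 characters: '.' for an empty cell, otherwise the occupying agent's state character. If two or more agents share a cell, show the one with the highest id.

......
......
......
.F....
...F..
......

t=1: a0@(2,0) a1@(4,3) a2@(3,1) | pheromone: 0 0 0 0 0 0 / 3 0 0 0 0 0 / 2 0 0 0 0 0 / 0 5 0 0 0 0 / 0 0 0 3 0 0 / 0 0 0 0 0 0
t=2: a0@(3,1) a1@(4,3) a2@(3,1) | pheromone: 0 0 0 0 0 0 / 2 0 0 0 0 0 / 1 0 0 0 0 0 / 0 8 0 0 0 0 / 0 0 0 4 0 0 / 0 0 0 0 0 0
t=3: a0@(3,1) a1@(4,3) a2@(3,1) | pheromone: 0 0 0 0 0 0 / 1 0 0 0 0 0 / 0 0 0 0 0 0 / 0 11 0 0 0 0 / 0 0 0 5 0 0 / 0 0 0 0 0 0
t=4: a0@(3,1) a1@(4,3) a2@(3,1) | pheromone: 0 0 0 0 0 0 / 0 0 0 0 0 0 / 0 0 0 0 0 0 / 0 14 0 0 0 0 / 0 0 0 6 0 0 / 0 0 0 0 0 0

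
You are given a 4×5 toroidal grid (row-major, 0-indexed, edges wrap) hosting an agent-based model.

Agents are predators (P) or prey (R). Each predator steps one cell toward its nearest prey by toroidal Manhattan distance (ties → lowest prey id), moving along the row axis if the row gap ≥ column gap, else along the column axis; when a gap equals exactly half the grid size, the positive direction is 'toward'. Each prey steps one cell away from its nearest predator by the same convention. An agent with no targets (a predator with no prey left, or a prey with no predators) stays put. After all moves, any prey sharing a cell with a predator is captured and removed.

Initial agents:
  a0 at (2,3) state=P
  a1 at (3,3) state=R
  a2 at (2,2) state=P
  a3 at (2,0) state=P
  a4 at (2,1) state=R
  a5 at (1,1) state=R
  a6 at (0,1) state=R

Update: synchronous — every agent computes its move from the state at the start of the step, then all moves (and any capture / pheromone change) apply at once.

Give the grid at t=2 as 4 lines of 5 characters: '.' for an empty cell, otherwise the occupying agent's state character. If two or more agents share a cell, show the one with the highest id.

.R.P.
...R.
P...R
.R...

t=1: a0@(3,3):P a1@(0,3):R a2@(2,1):P a3@(2,1):P a4@(2,0):R a5@(0,1):R a6@(3,1):R
t=2: a0@(0,3):P a1@(1,3):R a2@(2,0):P a3@(2,0):P a4@(2,4):R a5@(3,1):R a6@(0,1):R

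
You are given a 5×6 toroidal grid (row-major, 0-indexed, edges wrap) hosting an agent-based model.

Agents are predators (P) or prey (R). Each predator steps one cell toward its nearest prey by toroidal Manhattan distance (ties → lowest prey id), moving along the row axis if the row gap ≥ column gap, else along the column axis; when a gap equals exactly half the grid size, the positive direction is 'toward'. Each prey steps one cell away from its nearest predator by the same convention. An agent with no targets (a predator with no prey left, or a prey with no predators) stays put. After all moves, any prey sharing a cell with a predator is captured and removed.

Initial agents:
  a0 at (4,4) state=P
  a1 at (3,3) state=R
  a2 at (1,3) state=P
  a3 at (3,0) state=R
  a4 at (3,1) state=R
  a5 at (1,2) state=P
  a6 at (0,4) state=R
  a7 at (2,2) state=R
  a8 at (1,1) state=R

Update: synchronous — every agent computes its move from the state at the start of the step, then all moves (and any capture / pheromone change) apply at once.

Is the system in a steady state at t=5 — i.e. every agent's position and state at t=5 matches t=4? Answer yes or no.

no

t=1: a0@(0,4):P a2@(2,3):P a3@(3,1):R a4@(4,1):R a5@(2,2):P a6@(1,4):R a7@(3,2):R a8@(1,0):R
t=2: a0@(1,4):P a2@(1,3):P a3@(4,1):R a4@(0,1):R a5@(3,2):P a6@(2,4):R a7@(4,2):R a8@(1,1):R
t=3: a0@(2,4):P a2@(2,3):P a3@(0,1):R a4@(0,0):R a5@(4,2):P a6@(3,4):R a7@(0,2):R a8@(1,0):R
t=4: a0@(3,4):P a2@(3,3):P a3@(1,1):R a4@(0,5):R a5@(0,2):P a6@(4,4):R a7@(1,2):R a8@(1,1):R
t=5: a0@(4,4):P a2@(4,3):P a3@(2,1):R a4@(1,5):R a5@(1,2):P a6@(0,4):R a7@(2,2):R a8@(2,1):R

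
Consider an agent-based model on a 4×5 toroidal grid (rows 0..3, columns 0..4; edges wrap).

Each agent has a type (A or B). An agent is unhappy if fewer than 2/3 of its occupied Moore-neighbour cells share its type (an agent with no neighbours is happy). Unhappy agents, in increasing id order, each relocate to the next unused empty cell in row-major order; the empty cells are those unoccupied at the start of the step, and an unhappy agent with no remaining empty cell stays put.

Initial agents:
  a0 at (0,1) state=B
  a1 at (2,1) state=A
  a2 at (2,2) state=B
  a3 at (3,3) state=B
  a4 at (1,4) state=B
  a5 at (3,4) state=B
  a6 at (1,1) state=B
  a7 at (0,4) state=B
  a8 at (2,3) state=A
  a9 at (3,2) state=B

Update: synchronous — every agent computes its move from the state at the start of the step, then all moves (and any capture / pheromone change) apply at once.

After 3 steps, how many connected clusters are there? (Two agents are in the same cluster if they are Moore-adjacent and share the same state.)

3

t=1: a0@(0,1):B a1@(0,0):A a2@(0,2):B a3@(3,3):B a4@(0,3):B a5@(3,4):B a6@(1,1):B a7@(0,4):B a8@(1,0):A a9@(1,2):B
t=2: a0@(1,3):B a1@(1,4):A a2@(0,2):B a3@(3,3):B a4@(0,3):B a5@(3,4):B a6@(2,0):B a7@(2,1):B a8@(2,2):A a9@(1,2):B
t=3: a0@(0,0):B a1@(0,1):A a2@(0,2):B a3@(3,3):B a4@(0,3):B a5@(3,4):B a6@(2,0):B a7@(2,1):B a8@(0,4):A a9@(1,2):B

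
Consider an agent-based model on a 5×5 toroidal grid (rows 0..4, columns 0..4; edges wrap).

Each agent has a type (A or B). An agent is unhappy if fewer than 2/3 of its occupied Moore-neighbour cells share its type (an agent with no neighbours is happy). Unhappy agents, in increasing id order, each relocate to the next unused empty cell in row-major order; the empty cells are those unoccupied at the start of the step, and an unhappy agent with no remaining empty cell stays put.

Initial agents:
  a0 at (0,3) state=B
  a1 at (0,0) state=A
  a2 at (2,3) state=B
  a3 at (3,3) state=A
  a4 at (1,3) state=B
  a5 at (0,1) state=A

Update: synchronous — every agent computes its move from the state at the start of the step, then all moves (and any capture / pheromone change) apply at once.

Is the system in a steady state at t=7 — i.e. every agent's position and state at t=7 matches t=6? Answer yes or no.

yes

t=1: a0@(0,3):B a1@(0,0):A a2@(0,2):B a3@(0,4):A a4@(1,3):B a5@(0,1):A
t=2: a0@(0,3):B a1@(0,0):A a2@(0,2):B a3@(1,0):A a4@(1,3):B a5@(1,1):A
t=3: (unchanged — steady state)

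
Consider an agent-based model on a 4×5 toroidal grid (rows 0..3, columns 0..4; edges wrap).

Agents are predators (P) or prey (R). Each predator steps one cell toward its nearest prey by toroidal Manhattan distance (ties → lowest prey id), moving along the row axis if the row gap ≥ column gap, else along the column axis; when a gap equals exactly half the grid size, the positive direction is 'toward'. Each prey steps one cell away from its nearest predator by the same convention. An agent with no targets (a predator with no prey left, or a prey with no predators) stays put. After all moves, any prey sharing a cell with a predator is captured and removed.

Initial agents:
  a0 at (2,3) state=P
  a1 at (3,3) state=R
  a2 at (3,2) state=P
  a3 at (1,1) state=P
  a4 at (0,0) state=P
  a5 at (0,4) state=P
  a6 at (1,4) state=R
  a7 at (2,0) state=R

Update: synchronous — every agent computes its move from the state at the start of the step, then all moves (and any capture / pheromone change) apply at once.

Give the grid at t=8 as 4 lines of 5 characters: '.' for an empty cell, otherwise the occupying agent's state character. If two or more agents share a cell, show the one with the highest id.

t=1: a0@(3,3):P a1@(0,3):R a2@(3,3):P a3@(1,0):P a4@(1,0):P a5@(1,4):P a6@(2,4):R a7@(2,1):R
t=2: a0@(0,3):P a1@(1,3):R a2@(0,3):P a3@(2,0):P a4@(2,0):P a5@(2,4):P a6@(3,4):R a7@(3,1):R
t=3: a0@(1,3):P a1@(2,3):R a2@(1,3):P a3@(3,0):P a4@(3,0):P a5@(3,4):P a6@(0,4):R a7@(0,1):R
t=4: a0@(2,3):P a1@(3,3):R a2@(2,3):P a3@(0,0):P a4@(0,0):P a5@(0,4):P a6@(1,4):R a7@(1,1):R
t=5: a0@(3,3):P a1@(0,3):R a2@(3,3):P a3@(1,0):P a4@(1,0):P a5@(1,4):P a6@(2,4):R a7@(2,1):R
t=6: a0@(0,3):P a1@(1,3):R a2@(0,3):P a3@(2,0):P a4@(2,0):P a5@(2,4):P a6@(3,4):R a7@(3,1):R
t=7: a0@(1,3):P a1@(2,3):R a2@(1,3):P a3@(3,0):P a4@(3,0):P a5@(3,4):P a6@(0,4):R a7@(0,1):R
t=8: a0@(2,3):P a1@(3,3):R a2@(2,3):P a3@(0,0):P a4@(0,0):P a5@(0,4):P a6@(1,4):R a7@(1,1):R

P...P
.R..R
...P.
...R.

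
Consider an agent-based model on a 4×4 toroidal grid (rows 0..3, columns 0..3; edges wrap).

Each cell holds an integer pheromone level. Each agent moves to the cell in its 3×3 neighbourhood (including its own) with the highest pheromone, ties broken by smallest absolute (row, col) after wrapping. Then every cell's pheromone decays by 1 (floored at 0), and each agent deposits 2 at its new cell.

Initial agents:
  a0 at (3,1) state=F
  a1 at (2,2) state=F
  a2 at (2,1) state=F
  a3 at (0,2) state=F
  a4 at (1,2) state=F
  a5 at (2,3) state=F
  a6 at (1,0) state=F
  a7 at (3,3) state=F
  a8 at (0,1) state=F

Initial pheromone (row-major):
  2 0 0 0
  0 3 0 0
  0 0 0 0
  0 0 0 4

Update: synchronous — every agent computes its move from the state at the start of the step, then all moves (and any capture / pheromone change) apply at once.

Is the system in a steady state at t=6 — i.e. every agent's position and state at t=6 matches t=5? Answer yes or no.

yes

t=1: a0@(0,0) a1@(3,3) a2@(1,1) a3@(3,3) a4@(1,1) a5@(3,3) a6@(1,1) a7@(3,3) a8@(1,1) | pheromone: 3 0 0 0 / 0 10 0 0 / 0 0 0 0 / 0 0 0 11
t=2: a0@(3,3) a1@(3,3) a2@(1,1) a3@(3,3) a4@(1,1) a5@(3,3) a6@(1,1) a7@(3,3) a8@(1,1) | pheromone: 2 0 0 0 / 0 17 0 0 / 0 0 0 0 / 0 0 0 20
t=3: a0@(3,3) a1@(3,3) a2@(1,1) a3@(3,3) a4@(1,1) a5@(3,3) a6@(1,1) a7@(3,3) a8@(1,1) | pheromone: 1 0 0 0 / 0 24 0 0 / 0 0 0 0 / 0 0 0 29
t=4: a0@(3,3) a1@(3,3) a2@(1,1) a3@(3,3) a4@(1,1) a5@(3,3) a6@(1,1) a7@(3,3) a8@(1,1) | pheromone: 0 0 0 0 / 0 31 0 0 / 0 0 0 0 / 0 0 0 38
t=5: a0@(3,3) a1@(3,3) a2@(1,1) a3@(3,3) a4@(1,1) a5@(3,3) a6@(1,1) a7@(3,3) a8@(1,1) | pheromone: 0 0 0 0 / 0 38 0 0 / 0 0 0 0 / 0 0 0 47
t=6: a0@(3,3) a1@(3,3) a2@(1,1) a3@(3,3) a4@(1,1) a5@(3,3) a6@(1,1) a7@(3,3) a8@(1,1) | pheromone: 0 0 0 0 / 0 45 0 0 / 0 0 0 0 / 0 0 0 56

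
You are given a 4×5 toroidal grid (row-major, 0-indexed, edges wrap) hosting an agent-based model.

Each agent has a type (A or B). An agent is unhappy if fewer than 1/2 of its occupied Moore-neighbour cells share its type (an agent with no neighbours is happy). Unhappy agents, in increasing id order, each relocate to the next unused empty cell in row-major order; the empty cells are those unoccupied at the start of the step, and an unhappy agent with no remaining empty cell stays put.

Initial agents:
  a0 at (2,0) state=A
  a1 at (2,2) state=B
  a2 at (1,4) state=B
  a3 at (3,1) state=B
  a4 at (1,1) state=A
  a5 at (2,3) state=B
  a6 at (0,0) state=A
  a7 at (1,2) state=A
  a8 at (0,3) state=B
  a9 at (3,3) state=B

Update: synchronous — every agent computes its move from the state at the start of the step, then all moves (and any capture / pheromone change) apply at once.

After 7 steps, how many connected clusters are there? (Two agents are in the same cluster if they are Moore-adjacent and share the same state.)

t=1: a0@(0,1):A a1@(2,2):B a2@(1,4):B a3@(0,2):B a4@(1,1):A a5@(2,3):B a6@(0,4):A a7@(1,0):A a8@(0,3):B a9@(3,3):B
t=2: a0@(0,1):A a1@(2,2):B a2@(1,4):B a3@(0,2):B a4@(1,1):A a5@(2,3):B a6@(0,0):A a7@(1,0):A a8@(0,3):B a9@(3,3):B
t=3: (unchanged — steady state)

2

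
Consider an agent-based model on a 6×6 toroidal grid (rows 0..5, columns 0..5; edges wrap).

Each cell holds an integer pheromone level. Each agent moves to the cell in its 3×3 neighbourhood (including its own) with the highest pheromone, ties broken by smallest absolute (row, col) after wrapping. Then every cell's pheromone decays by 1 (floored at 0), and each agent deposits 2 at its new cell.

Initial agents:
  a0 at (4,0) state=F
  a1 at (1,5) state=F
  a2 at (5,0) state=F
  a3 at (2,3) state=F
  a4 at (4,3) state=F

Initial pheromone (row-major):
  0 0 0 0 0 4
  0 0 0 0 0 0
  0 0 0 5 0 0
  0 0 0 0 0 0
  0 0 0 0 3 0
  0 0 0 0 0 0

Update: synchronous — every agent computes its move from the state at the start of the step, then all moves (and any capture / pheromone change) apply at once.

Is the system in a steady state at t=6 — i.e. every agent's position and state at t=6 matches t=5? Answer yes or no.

yes

t=1: a0@(3,0) a1@(0,5) a2@(0,5) a3@(2,3) a4@(4,4) | pheromone: 0 0 0 0 0 7 / 0 0 0 0 0 0 / 0 0 0 6 0 0 / 2 0 0 0 0 0 / 0 0 0 0 4 0 / 0 0 0 0 0 0
t=2: a0@(3,0) a1@(0,5) a2@(0,5) a3@(2,3) a4@(4,4) | pheromone: 0 0 0 0 0 10 / 0 0 0 0 0 0 / 0 0 0 7 0 0 / 3 0 0 0 0 0 / 0 0 0 0 5 0 / 0 0 0 0 0 0
t=3: a0@(3,0) a1@(0,5) a2@(0,5) a3@(2,3) a4@(4,4) | pheromone: 0 0 0 0 0 13 / 0 0 0 0 0 0 / 0 0 0 8 0 0 / 4 0 0 0 0 0 / 0 0 0 0 6 0 / 0 0 0 0 0 0
t=4: a0@(3,0) a1@(0,5) a2@(0,5) a3@(2,3) a4@(4,4) | pheromone: 0 0 0 0 0 16 / 0 0 0 0 0 0 / 0 0 0 9 0 0 / 5 0 0 0 0 0 / 0 0 0 0 7 0 / 0 0 0 0 0 0
t=5: a0@(3,0) a1@(0,5) a2@(0,5) a3@(2,3) a4@(4,4) | pheromone: 0 0 0 0 0 19 / 0 0 0 0 0 0 / 0 0 0 10 0 0 / 6 0 0 0 0 0 / 0 0 0 0 8 0 / 0 0 0 0 0 0
t=6: a0@(3,0) a1@(0,5) a2@(0,5) a3@(2,3) a4@(4,4) | pheromone: 0 0 0 0 0 22 / 0 0 0 0 0 0 / 0 0 0 11 0 0 / 7 0 0 0 0 0 / 0 0 0 0 9 0 / 0 0 0 0 0 0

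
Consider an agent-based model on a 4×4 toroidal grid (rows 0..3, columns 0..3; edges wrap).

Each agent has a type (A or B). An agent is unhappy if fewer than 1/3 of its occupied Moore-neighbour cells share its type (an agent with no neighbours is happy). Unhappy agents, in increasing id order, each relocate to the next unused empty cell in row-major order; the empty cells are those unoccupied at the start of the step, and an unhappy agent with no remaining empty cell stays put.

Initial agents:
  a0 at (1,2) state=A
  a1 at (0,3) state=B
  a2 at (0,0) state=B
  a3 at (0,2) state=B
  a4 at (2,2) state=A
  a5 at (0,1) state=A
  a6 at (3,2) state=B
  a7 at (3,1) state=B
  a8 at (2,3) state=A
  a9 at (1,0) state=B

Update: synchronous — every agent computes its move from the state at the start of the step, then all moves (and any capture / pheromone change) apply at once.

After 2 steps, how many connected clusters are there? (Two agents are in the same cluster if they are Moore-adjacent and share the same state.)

t=1: a0@(1,2):A a1@(0,3):B a2@(0,0):B a3@(0,2):B a4@(2,2):A a5@(1,1):A a6@(3,2):B a7@(3,1):B a8@(2,3):A a9@(1,0):B
t=2: (unchanged — steady state)

2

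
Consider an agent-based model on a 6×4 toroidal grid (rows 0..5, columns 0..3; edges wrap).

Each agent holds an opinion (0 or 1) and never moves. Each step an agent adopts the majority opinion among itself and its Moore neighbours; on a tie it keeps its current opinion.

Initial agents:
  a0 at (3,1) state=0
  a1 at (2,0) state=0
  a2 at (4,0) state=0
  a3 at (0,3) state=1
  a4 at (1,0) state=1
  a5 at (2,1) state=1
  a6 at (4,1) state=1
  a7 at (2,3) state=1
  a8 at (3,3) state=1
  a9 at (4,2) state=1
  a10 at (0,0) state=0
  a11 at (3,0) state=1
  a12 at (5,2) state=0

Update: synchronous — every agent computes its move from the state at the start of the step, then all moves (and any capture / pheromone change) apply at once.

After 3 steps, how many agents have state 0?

t=1: a0@(3,1):1 a1@(2,0):1 a2@(4,0):1 a3@(0,3):1 a4@(1,0):1 a5@(2,1):1 a6@(4,1):1 a7@(2,3):1 a8@(3,3):1 a9@(4,2):1 a10@(0,0):1 a11@(3,0):1 a12@(5,2):1
t=2: (unchanged — steady state)

0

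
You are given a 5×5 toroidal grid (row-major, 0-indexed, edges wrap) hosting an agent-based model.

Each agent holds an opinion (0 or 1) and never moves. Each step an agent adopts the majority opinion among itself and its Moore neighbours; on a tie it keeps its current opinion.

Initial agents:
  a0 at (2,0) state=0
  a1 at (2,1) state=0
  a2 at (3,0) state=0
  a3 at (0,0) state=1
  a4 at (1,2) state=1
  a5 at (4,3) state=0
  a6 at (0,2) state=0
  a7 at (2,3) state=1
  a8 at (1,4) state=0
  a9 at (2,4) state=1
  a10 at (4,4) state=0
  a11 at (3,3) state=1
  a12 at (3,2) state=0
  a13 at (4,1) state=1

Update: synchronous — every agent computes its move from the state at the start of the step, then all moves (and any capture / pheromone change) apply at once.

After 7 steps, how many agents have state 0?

t=1: a0@(2,0):0 a1@(2,1):0 a2@(3,0):0 a3@(0,0):1 a4@(1,2):1 a5@(4,3):0 a6@(0,2):0 a7@(2,3):1 a8@(1,4):1 a9@(2,4):1 a10@(4,4):0 a11@(3,3):1 a12@(3,2):0 a13@(4,1):0
t=2: (unchanged — steady state)

8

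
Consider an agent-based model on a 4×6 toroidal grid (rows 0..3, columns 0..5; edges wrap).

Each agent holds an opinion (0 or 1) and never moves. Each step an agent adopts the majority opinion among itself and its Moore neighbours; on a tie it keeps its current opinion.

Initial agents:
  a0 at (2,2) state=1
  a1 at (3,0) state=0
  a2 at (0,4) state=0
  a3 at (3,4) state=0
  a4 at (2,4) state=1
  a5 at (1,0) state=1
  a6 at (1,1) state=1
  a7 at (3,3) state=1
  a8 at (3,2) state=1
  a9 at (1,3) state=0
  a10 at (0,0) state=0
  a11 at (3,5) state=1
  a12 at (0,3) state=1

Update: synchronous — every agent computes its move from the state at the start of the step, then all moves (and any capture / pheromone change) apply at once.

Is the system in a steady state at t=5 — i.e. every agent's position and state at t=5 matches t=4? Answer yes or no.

yes

t=1: a0@(2,2):1 a1@(3,0):0 a2@(0,4):0 a3@(3,4):1 a4@(2,4):1 a5@(1,0):1 a6@(1,1):1 a7@(3,3):1 a8@(3,2):1 a9@(1,3):1 a10@(0,0):1 a11@(3,5):0 a12@(0,3):1
t=2: a0@(2,2):1 a1@(3,0):0 a2@(0,4):1 a3@(3,4):1 a4@(2,4):1 a5@(1,0):1 a6@(1,1):1 a7@(3,3):1 a8@(3,2):1 a9@(1,3):1 a10@(0,0):1 a11@(3,5):0 a12@(0,3):1
t=3: a0@(2,2):1 a1@(3,0):0 a2@(0,4):1 a3@(3,4):1 a4@(2,4):1 a5@(1,0):1 a6@(1,1):1 a7@(3,3):1 a8@(3,2):1 a9@(1,3):1 a10@(0,0):1 a11@(3,5):1 a12@(0,3):1
t=4: a0@(2,2):1 a1@(3,0):1 a2@(0,4):1 a3@(3,4):1 a4@(2,4):1 a5@(1,0):1 a6@(1,1):1 a7@(3,3):1 a8@(3,2):1 a9@(1,3):1 a10@(0,0):1 a11@(3,5):1 a12@(0,3):1
t=5: (unchanged — steady state)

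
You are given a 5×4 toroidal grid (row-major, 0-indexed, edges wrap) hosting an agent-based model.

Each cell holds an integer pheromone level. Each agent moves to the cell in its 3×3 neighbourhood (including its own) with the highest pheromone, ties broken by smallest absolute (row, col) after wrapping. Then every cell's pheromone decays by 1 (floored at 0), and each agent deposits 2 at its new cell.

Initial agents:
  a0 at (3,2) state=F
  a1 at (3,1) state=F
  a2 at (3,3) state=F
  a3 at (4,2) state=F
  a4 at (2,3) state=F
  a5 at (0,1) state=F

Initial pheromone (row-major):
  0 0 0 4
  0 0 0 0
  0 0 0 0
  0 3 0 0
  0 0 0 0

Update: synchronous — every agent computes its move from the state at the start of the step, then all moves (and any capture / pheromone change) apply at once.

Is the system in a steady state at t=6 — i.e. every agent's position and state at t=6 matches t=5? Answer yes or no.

t=1: a0@(3,1) a1@(3,1) a2@(2,0) a3@(0,3) a4@(1,0) a5@(0,0) | pheromone: 2 0 0 5 / 2 0 0 0 / 2 0 0 0 / 0 6 0 0 / 0 0 0 0
t=2: a0@(3,1) a1@(3,1) a2@(3,1) a3@(0,3) a4@(0,3) a5@(0,3) | pheromone: 1 0 0 10 / 1 0 0 0 / 1 0 0 0 / 0 11 0 0 / 0 0 0 0
t=3: a0@(3,1) a1@(3,1) a2@(3,1) a3@(0,3) a4@(0,3) a5@(0,3) | pheromone: 0 0 0 15 / 0 0 0 0 / 0 0 0 0 / 0 16 0 0 / 0 0 0 0
t=4: a0@(3,1) a1@(3,1) a2@(3,1) a3@(0,3) a4@(0,3) a5@(0,3) | pheromone: 0 0 0 20 / 0 0 0 0 / 0 0 0 0 / 0 21 0 0 / 0 0 0 0
t=5: a0@(3,1) a1@(3,1) a2@(3,1) a3@(0,3) a4@(0,3) a5@(0,3) | pheromone: 0 0 0 25 / 0 0 0 0 / 0 0 0 0 / 0 26 0 0 / 0 0 0 0
t=6: a0@(3,1) a1@(3,1) a2@(3,1) a3@(0,3) a4@(0,3) a5@(0,3) | pheromone: 0 0 0 30 / 0 0 0 0 / 0 0 0 0 / 0 31 0 0 / 0 0 0 0

yes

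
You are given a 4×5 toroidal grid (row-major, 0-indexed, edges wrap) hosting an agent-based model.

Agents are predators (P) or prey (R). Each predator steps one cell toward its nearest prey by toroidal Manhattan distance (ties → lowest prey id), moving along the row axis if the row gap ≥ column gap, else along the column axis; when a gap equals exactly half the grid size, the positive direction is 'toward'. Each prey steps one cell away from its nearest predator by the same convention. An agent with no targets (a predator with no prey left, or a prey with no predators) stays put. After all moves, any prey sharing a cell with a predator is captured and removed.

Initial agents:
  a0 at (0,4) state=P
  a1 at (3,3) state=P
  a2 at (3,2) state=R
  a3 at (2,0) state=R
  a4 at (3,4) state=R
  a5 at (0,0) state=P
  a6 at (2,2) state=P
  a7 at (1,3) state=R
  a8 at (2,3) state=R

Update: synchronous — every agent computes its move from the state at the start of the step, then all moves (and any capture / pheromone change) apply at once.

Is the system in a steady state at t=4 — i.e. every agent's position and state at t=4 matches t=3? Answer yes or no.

no

t=1: a0@(3,4):P a1@(3,2):P a2@(3,1):R a4@(2,4):R a5@(1,0):P a6@(3,2):P a7@(2,3):R a8@(1,3):R
t=2: a0@(2,4):P a1@(3,1):P a2@(3,0):R a4@(1,4):R a5@(2,0):P a6@(3,1):P a7@(1,3):R a8@(1,2):R
t=3: a0@(1,4):P a1@(3,0):P a2@(3,4):R a4@(0,4):R a5@(3,0):P a6@(3,0):P a7@(0,3):R a8@(1,1):R
t=4: a0@(0,4):P a1@(3,4):P a2@(3,3):R a5@(3,4):P a6@(3,4):P a7@(3,3):R a8@(1,2):R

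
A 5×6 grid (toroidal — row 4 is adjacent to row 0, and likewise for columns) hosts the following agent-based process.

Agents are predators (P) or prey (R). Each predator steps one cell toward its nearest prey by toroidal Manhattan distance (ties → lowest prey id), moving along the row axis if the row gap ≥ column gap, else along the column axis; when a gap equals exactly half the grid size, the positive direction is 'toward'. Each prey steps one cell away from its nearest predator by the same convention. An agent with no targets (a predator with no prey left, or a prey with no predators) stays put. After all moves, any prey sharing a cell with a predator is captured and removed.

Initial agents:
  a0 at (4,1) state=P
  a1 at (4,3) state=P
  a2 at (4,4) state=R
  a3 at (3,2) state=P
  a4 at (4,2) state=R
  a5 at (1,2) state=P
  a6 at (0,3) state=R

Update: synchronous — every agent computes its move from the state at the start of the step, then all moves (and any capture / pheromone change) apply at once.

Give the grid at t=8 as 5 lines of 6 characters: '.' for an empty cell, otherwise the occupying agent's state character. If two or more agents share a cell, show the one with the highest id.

...P.P
......
......
......
....R.

t=1: a0@(4,2):P a1@(4,4):P a2@(4,5):R a3@(4,2):P a4@(4,3):R a5@(0,2):P a6@(1,3):R
t=2: a0@(4,3):P a1@(4,5):P a2@(4,0):R a3@(4,3):P a4@(4,4):R a5@(4,2):P a6@(2,3):R
t=3: a0@(4,4):P a1@(4,0):P a3@(4,4):P a4@(4,5):R a5@(4,1):P a6@(1,3):R
t=4: a0@(4,5):P a1@(4,5):P a3@(4,5):P a5@(4,0):P a6@(2,3):R
t=5: a0@(3,5):P a1@(3,5):P a3@(3,5):P a5@(4,1):P a6@(1,3):R
t=6: a0@(2,5):P a1@(2,5):P a3@(2,5):P a5@(0,1):P a6@(0,3):R
t=7: a0@(1,5):P a1@(1,5):P a3@(1,5):P a5@(0,2):P a6@(0,4):R
t=8: a0@(0,5):P a1@(0,5):P a3@(0,5):P a5@(0,3):P a6@(4,4):R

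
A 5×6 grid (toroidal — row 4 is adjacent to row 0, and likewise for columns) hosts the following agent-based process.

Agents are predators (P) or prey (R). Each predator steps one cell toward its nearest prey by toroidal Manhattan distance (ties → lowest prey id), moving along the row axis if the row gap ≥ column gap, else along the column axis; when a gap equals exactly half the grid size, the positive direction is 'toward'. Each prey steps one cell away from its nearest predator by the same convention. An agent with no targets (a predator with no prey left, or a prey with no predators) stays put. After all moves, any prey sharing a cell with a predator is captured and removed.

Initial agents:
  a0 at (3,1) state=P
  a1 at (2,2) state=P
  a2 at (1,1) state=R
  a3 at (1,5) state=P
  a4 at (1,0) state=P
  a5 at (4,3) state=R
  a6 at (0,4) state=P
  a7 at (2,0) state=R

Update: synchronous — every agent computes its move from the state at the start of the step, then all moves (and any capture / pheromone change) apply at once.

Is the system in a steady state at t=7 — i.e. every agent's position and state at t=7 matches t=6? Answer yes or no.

t=1: a0@(2,1):P a1@(1,2):P a3@(1,0):P a4@(1,1):P a5@(3,3):R a6@(4,4):P a7@(3,0):R
t=2: a0@(3,1):P a1@(2,2):P a3@(2,0):P a4@(2,1):P a5@(2,3):R a6@(3,4):P a7@(4,0):R
t=3: a0@(4,1):P a1@(2,3):P a3@(3,0):P a4@(2,2):P a6@(2,4):P a7@(0,0):R
t=4: a0@(0,1):P a1@(2,4):P a3@(4,0):P a4@(1,2):P a6@(1,4):P a7@(1,0):R
t=5: a0@(1,1):P a1@(2,5):P a3@(0,0):P a4@(1,1):P a6@(1,5):P a7@(2,0):R
t=6: a0@(2,1):P a1@(2,0):P a3@(1,0):P a4@(2,1):P a6@(2,5):P
t=7: (unchanged — steady state)

yes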